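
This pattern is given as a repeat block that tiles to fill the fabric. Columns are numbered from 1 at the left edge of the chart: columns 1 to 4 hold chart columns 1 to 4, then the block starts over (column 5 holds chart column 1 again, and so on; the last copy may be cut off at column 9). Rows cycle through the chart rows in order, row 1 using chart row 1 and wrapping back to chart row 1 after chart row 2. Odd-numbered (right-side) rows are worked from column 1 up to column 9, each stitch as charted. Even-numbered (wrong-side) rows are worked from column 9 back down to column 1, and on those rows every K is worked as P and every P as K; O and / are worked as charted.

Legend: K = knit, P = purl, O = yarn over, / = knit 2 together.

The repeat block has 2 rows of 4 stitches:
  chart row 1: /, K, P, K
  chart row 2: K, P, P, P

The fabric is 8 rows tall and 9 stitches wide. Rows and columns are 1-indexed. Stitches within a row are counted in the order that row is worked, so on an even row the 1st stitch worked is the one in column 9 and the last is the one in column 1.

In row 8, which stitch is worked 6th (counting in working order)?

Result:
K

Derivation:
Row 8 uses chart row ((8-1) mod 2)+1 = 2. Row 8 is even, so WS.
Chart row 2 tiled across columns 1-9: K P P P K P P P K
WS row: flip the tiled sequence (start at column 9) and apply K<->P; O and / stay.
Row 8 as worked: P K K K P K K K P
The 6th stitch worked is K.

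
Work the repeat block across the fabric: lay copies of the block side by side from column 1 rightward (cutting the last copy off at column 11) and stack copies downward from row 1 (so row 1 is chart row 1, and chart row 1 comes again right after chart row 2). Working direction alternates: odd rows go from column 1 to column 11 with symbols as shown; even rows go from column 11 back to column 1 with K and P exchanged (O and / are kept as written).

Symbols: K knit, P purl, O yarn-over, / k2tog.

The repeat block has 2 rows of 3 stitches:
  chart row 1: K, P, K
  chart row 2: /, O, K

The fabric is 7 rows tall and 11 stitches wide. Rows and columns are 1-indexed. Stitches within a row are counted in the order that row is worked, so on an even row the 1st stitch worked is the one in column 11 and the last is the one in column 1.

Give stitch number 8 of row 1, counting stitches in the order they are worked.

For row 1: chart row = ((1-1) mod 2) + 1 = 1; this is a RS (odd) row.
Chart row 1 tiled across columns 1-11: K P K K P K K P K K P
RS row: no reversal, no swap; stitch n worked = column n.
Stitch 8 in working order -> P

== STITCH ==
P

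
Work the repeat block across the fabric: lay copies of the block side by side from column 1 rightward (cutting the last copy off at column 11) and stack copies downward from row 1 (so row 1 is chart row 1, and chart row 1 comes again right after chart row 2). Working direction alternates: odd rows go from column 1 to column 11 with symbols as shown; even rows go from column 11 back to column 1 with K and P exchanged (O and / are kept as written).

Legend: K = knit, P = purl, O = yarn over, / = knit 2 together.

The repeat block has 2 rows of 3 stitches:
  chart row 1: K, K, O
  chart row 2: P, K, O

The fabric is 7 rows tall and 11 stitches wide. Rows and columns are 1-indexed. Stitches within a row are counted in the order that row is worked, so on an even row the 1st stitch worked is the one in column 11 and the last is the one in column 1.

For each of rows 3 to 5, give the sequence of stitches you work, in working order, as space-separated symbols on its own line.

Row 3: chart row 1, RS - tile across columns 1-11 and work as-is.
Row 4: chart row 2, WS - tiled (columns 1-11): P K O P K O P K O P K; work from column 11 back to 1 with K<->P swapped.
Row 5: chart row 1, RS - tile across columns 1-11 and work as-is.

== ROWS AS WORKED ==
K K O K K O K K O K K
P K O P K O P K O P K
K K O K K O K K O K K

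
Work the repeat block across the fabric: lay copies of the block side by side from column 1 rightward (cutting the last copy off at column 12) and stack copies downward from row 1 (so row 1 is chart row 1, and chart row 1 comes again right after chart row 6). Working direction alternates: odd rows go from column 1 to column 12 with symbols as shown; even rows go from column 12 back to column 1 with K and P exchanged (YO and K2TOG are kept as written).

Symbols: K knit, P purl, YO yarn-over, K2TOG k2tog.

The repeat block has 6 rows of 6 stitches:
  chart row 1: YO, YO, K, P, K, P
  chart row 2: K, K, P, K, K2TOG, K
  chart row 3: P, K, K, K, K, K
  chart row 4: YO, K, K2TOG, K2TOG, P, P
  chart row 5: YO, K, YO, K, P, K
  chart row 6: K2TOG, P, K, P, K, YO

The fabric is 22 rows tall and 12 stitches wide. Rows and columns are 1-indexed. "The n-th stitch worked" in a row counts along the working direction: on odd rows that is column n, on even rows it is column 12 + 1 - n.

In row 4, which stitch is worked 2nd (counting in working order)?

For row 4: chart row = ((4-1) mod 6) + 1 = 4; this is a WS (even) row.
Chart row 4 tiled across columns 1-12: YO K K2TOG K2TOG P P YO K K2TOG K2TOG P P
WS: work from column 12 back to column 1 (reverse the tiled row), swapping K<->P (YO and K2TOG unchanged).
Row 4 as worked: K K K2TOG K2TOG P YO K K K2TOG K2TOG P YO
The 2nd stitch worked is K.

Stitch:
K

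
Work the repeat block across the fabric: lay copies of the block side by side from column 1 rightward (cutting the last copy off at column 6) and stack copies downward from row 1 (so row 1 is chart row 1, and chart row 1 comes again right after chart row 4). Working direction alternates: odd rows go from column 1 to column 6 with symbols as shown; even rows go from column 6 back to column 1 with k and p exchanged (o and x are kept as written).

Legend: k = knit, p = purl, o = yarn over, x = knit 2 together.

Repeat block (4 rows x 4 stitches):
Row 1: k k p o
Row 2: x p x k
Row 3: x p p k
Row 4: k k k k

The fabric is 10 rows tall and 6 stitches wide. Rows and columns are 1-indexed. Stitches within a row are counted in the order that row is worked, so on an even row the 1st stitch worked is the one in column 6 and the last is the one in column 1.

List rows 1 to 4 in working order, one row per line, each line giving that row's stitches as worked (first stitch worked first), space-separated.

Row 1: chart row 1, RS - tile across columns 1-6 and work as-is.
Row 2: chart row 2, WS - tiled (columns 1-6): x p x k x p; work from column 6 back to 1 with k<->p swapped.
Row 3: chart row 3, RS - tile across columns 1-6 and work as-is.
Row 4: chart row 4, WS - tiled (columns 1-6): k k k k k k; work from column 6 back to 1 with k<->p swapped.

Rows as worked:
k k p o k k
k x p x k x
x p p k x p
p p p p p p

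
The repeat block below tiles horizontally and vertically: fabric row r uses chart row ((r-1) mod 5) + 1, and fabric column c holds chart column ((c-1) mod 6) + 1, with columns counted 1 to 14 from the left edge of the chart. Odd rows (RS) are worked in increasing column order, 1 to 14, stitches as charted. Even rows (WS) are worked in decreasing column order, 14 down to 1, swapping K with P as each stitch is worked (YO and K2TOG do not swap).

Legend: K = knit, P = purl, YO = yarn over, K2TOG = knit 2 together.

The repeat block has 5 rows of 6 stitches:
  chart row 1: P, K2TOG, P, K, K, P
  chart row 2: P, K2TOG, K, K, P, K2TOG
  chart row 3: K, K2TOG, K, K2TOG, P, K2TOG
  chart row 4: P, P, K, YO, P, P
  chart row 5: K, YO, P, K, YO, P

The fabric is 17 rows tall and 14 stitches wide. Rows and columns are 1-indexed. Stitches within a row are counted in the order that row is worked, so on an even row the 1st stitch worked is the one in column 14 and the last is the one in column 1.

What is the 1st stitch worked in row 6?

== STITCH ==
K2TOG

Derivation:
Row 6 uses chart row ((6-1) mod 5)+1 = 1. Row 6 is even, so WS.
Chart row 1 tiled across columns 1-14: P K2TOG P K K P P K2TOG P K K P P K2TOG
WS: work from column 14 back to column 1 (reverse the tiled row), swapping K<->P (YO and K2TOG unchanged).
Row 6 as worked: K2TOG K K P P K K2TOG K K P P K K2TOG K
Stitch 1 in working order -> K2TOG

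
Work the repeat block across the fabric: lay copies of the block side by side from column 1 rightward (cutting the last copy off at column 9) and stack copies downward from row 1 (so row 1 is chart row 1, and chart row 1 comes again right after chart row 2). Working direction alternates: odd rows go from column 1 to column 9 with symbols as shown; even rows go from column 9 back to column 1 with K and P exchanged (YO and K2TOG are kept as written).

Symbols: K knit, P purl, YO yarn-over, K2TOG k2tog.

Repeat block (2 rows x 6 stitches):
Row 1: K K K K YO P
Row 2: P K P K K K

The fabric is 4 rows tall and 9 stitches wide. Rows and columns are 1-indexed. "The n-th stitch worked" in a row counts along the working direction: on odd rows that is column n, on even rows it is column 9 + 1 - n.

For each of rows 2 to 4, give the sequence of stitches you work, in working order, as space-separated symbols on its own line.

== ROWS AS WORKED ==
K P K P P P K P K
K K K K YO P K K K
K P K P P P K P K

Derivation:
Row 2: chart row 2, WS - tiled (columns 1-9): P K P K K K P K P; work from column 9 back to 1 with K<->P swapped.
Row 3: chart row 1, RS - tile across columns 1-9 and work as-is.
Row 4: chart row 2, WS - tiled (columns 1-9): P K P K K K P K P; work from column 9 back to 1 with K<->P swapped.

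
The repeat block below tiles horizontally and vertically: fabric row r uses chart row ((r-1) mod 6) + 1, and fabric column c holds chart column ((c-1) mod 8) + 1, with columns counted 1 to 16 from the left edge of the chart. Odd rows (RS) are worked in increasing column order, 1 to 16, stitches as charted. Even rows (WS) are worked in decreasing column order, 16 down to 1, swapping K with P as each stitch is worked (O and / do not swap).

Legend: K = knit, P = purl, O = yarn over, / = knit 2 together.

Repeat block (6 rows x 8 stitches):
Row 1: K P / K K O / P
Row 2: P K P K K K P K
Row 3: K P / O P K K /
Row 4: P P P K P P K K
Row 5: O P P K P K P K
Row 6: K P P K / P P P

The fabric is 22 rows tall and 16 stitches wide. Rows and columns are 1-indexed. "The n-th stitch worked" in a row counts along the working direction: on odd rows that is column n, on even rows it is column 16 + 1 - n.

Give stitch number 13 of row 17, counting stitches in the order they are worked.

For row 17: chart row = ((17-1) mod 6) + 1 = 5; this is a RS (odd) row.
Chart row 5 tiled across columns 1-16: O P P K P K P K O P P K P K P K
Right side: take the tiled row as-is (worked left to right from column 1).
Stitch 13 in working order -> P

Stitch:
P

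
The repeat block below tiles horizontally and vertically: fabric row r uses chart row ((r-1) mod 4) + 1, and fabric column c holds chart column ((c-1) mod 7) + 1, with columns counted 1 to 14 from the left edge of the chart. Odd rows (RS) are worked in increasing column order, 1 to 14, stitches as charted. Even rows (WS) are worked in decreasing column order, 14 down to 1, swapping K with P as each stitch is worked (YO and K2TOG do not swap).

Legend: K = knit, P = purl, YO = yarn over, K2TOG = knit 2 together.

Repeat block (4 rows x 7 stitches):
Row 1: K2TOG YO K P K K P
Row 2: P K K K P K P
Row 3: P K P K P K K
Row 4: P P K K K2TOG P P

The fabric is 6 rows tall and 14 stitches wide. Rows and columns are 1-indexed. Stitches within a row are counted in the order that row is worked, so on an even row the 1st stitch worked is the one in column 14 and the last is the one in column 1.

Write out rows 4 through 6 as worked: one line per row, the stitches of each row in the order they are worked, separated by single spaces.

Row 4: chart row 4, WS - tiled (columns 1-14): P P K K K2TOG P P P P K K K2TOG P P; work from column 14 back to 1 with K<->P swapped.
Row 5: chart row 1, RS - tile across columns 1-14 and work as-is.
Row 6: chart row 2, WS - tiled (columns 1-14): P K K K P K P P K K K P K P; work from column 14 back to 1 with K<->P swapped.

Rows as worked:
K K K2TOG P P K K K K K2TOG P P K K
K2TOG YO K P K K P K2TOG YO K P K K P
K P K P P P K K P K P P P K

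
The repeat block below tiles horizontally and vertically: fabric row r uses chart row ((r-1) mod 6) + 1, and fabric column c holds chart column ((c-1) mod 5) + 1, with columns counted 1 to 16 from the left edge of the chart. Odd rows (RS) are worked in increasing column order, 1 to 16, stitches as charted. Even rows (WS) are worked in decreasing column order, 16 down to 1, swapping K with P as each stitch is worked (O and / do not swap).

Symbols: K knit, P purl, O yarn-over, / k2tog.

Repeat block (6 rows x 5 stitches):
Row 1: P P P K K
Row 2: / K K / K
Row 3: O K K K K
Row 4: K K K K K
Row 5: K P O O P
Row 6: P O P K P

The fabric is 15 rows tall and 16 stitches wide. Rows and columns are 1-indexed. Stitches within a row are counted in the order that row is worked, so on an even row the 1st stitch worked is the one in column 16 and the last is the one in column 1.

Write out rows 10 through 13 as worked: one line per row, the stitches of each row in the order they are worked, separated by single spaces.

Row 10: chart row 4, WS - tiled (columns 1-16): K K K K K K K K K K K K K K K K; work from column 16 back to 1 with K<->P swapped.
Row 11: chart row 5, RS - tile across columns 1-16 and work as-is.
Row 12: chart row 6, WS - tiled (columns 1-16): P O P K P P O P K P P O P K P P; work from column 16 back to 1 with K<->P swapped.
Row 13: chart row 1, RS - tile across columns 1-16 and work as-is.

Result:
P P P P P P P P P P P P P P P P
K P O O P K P O O P K P O O P K
K K P K O K K P K O K K P K O K
P P P K K P P P K K P P P K K P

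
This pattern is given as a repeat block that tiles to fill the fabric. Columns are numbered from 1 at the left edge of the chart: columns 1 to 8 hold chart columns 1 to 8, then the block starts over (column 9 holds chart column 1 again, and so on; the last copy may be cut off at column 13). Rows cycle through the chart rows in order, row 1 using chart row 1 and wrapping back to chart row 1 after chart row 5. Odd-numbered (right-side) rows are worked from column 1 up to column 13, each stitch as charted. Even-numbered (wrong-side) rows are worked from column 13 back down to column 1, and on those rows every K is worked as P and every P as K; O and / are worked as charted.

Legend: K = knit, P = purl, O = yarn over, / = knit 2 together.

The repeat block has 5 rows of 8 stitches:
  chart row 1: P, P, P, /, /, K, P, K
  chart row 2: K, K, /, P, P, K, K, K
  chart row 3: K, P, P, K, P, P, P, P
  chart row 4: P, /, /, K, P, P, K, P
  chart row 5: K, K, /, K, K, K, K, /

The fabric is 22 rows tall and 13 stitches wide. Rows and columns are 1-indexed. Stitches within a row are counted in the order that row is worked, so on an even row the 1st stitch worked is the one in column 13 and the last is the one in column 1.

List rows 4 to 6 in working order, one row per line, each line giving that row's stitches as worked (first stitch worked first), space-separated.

Row 4: chart row 4, WS - tiled (columns 1-13): P / / K P P K P P / / K P; work from column 13 back to 1 with K<->P swapped.
Row 5: chart row 5, RS - tile across columns 1-13 and work as-is.
Row 6: chart row 1, WS - tiled (columns 1-13): P P P / / K P K P P P / /; work from column 13 back to 1 with K<->P swapped.

== ROWS AS WORKED ==
K P / / K K P K K P / / K
K K / K K K K / K K / K K
/ / K K K P K P / / K K K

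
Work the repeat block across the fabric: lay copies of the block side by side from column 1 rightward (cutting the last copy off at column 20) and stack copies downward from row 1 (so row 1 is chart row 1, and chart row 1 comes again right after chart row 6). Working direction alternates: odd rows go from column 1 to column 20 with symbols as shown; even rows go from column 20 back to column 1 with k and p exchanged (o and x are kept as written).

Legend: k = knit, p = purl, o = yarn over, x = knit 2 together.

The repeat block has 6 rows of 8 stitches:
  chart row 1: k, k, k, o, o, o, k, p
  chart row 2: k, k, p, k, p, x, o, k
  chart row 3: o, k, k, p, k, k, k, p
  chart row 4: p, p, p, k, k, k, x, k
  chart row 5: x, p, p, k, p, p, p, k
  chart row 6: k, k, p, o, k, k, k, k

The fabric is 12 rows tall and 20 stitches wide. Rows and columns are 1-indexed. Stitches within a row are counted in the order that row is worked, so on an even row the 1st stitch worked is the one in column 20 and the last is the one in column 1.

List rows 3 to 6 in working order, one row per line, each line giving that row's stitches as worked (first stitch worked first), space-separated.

Row 3: chart row 3, RS - tile across columns 1-20 and work as-is.
Row 4: chart row 4, WS - tiled (columns 1-20): p p p k k k x k p p p k k k x k p p p k; work from column 20 back to 1 with k<->p swapped.
Row 5: chart row 5, RS - tile across columns 1-20 and work as-is.
Row 6: chart row 6, WS - tiled (columns 1-20): k k p o k k k k k k p o k k k k k k p o; work from column 20 back to 1 with k<->p swapped.

Result:
o k k p k k k p o k k p k k k p o k k p
p k k k p x p p p k k k p x p p p k k k
x p p k p p p k x p p k p p p k x p p k
o k p p p p p p o k p p p p p p o k p p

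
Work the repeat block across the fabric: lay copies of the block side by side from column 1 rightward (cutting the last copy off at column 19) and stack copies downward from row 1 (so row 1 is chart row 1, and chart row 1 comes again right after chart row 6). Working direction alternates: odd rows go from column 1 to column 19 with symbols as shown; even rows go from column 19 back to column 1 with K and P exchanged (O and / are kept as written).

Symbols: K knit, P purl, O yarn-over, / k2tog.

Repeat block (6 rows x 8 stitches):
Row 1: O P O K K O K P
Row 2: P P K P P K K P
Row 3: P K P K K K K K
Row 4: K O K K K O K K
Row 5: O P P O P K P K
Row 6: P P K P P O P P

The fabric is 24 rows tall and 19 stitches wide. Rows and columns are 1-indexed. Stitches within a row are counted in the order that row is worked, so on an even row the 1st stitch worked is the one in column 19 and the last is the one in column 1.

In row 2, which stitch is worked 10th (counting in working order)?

For row 2: chart row = ((2-1) mod 6) + 1 = 2; this is a WS (even) row.
Chart row 2 tiled across columns 1-19: P P K P P K K P P P K P P K K P P P K
Wrong side: read the tiled row from column 19 down to 1 and exchange K with P (leave O, /).
Row 2 as worked: P K K K P P K K P K K K P P K K P K K
Stitch 10 in working order -> K

Stitch:
K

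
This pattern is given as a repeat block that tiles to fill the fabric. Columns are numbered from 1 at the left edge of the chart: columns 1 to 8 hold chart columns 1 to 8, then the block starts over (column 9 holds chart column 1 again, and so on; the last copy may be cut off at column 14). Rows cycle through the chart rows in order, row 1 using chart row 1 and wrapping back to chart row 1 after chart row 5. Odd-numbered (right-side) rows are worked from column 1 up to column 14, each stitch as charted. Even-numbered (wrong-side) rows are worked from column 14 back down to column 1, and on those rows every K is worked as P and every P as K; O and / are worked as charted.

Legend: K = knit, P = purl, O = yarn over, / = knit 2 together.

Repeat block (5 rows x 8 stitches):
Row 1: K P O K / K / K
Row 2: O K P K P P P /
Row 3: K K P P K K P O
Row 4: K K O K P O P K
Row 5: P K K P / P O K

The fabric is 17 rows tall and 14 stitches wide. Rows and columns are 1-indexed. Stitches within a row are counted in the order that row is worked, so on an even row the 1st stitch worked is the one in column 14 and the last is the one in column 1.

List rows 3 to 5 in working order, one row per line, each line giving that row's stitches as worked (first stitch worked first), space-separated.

Result:
K K P P K K P O K K P P K K
O K P O P P P K O K P O P P
P K K P / P O K P K K P / P

Derivation:
Row 3: chart row 3, RS - tile across columns 1-14 and work as-is.
Row 4: chart row 4, WS - tiled (columns 1-14): K K O K P O P K K K O K P O; work from column 14 back to 1 with K<->P swapped.
Row 5: chart row 5, RS - tile across columns 1-14 and work as-is.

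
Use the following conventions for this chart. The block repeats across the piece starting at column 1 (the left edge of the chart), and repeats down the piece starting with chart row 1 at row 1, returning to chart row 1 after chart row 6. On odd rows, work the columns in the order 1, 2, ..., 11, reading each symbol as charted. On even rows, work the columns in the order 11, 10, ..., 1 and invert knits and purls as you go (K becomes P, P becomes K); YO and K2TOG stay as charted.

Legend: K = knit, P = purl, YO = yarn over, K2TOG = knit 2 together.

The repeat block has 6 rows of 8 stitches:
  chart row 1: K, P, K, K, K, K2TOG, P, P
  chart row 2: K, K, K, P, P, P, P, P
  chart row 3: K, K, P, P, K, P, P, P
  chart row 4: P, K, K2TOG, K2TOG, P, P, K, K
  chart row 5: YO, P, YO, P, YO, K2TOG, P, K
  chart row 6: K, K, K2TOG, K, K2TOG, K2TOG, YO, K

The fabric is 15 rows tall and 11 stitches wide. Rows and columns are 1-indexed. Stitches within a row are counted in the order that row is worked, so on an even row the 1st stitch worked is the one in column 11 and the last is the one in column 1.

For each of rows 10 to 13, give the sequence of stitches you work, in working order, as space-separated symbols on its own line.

Row 10: chart row 4, WS - tiled (columns 1-11): P K K2TOG K2TOG P P K K P K K2TOG; work from column 11 back to 1 with K<->P swapped.
Row 11: chart row 5, RS - tile across columns 1-11 and work as-is.
Row 12: chart row 6, WS - tiled (columns 1-11): K K K2TOG K K2TOG K2TOG YO K K K K2TOG; work from column 11 back to 1 with K<->P swapped.
Row 13: chart row 1, RS - tile across columns 1-11 and work as-is.

== ROWS AS WORKED ==
K2TOG P K P P K K K2TOG K2TOG P K
YO P YO P YO K2TOG P K YO P YO
K2TOG P P P YO K2TOG K2TOG P K2TOG P P
K P K K K K2TOG P P K P K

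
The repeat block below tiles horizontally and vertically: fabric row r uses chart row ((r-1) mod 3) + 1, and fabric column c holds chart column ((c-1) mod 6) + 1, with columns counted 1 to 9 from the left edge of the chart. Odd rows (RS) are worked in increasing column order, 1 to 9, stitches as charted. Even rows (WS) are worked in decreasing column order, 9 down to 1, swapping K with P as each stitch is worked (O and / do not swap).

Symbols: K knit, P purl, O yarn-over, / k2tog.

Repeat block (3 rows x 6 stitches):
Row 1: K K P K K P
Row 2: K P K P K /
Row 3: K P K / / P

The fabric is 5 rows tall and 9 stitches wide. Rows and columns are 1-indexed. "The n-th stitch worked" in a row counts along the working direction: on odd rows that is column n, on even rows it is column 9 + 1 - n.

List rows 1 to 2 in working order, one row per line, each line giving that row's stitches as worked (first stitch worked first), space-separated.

Rows as worked:
K K P K K P K K P
P K P / P K P K P

Derivation:
Row 1: chart row 1, RS - tile across columns 1-9 and work as-is.
Row 2: chart row 2, WS - tiled (columns 1-9): K P K P K / K P K; work from column 9 back to 1 with K<->P swapped.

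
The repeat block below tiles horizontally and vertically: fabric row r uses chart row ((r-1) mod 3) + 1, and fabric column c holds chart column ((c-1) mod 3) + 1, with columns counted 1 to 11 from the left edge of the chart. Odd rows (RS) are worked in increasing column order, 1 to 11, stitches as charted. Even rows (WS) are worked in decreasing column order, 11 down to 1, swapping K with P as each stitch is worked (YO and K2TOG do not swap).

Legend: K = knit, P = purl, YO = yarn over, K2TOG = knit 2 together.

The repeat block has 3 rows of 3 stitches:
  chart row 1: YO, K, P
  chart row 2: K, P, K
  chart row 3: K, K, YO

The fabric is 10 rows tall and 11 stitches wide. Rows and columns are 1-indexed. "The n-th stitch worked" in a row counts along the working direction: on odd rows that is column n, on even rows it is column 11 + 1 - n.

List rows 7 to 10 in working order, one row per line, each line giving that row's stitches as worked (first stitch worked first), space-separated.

== ROWS AS WORKED ==
YO K P YO K P YO K P YO K
K P P K P P K P P K P
K K YO K K YO K K YO K K
P YO K P YO K P YO K P YO

Derivation:
Row 7: chart row 1, RS - tile across columns 1-11 and work as-is.
Row 8: chart row 2, WS - tiled (columns 1-11): K P K K P K K P K K P; work from column 11 back to 1 with K<->P swapped.
Row 9: chart row 3, RS - tile across columns 1-11 and work as-is.
Row 10: chart row 1, WS - tiled (columns 1-11): YO K P YO K P YO K P YO K; work from column 11 back to 1 with K<->P swapped.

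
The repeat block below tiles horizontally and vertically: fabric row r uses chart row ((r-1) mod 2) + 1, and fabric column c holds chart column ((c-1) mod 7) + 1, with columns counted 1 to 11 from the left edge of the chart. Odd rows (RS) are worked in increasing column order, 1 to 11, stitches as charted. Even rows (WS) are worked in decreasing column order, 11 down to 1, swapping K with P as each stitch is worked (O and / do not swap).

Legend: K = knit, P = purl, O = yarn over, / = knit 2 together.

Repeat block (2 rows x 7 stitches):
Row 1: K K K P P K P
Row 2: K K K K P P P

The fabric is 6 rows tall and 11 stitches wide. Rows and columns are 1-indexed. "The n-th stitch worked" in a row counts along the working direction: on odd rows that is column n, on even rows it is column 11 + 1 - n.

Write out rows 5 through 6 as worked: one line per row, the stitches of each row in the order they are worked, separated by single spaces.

Result:
K K K P P K P K K K P
P P P P K K K P P P P

Derivation:
Row 5: chart row 1, RS - tile across columns 1-11 and work as-is.
Row 6: chart row 2, WS - tiled (columns 1-11): K K K K P P P K K K K; work from column 11 back to 1 with K<->P swapped.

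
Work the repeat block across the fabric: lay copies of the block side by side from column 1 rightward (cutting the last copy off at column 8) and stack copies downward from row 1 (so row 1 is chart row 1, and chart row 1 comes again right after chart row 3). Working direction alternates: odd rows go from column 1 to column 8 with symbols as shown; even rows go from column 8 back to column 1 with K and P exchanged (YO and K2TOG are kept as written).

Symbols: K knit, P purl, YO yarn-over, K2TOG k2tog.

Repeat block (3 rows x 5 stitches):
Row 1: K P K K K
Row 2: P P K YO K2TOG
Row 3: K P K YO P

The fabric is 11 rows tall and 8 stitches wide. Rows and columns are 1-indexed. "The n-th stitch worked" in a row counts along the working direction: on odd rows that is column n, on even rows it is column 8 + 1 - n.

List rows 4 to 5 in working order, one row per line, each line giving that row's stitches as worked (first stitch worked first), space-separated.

Row 4: chart row 1, WS - tiled (columns 1-8): K P K K K K P K; work from column 8 back to 1 with K<->P swapped.
Row 5: chart row 2, RS - tile across columns 1-8 and work as-is.

Rows as worked:
P K P P P P K P
P P K YO K2TOG P P K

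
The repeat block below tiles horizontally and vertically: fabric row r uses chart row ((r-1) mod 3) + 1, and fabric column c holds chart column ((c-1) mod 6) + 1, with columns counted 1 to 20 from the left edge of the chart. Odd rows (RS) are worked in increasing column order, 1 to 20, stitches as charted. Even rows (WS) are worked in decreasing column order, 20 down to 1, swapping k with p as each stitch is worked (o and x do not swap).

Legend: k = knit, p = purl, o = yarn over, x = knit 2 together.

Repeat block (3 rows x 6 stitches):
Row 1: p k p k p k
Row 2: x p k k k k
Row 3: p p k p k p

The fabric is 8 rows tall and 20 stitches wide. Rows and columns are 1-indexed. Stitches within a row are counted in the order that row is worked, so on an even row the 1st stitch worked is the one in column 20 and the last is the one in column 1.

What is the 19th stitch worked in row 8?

Stitch:
k

Derivation:
Row 8 uses chart row ((8-1) mod 3)+1 = 2. Row 8 is even, so WS.
Chart row 2 tiled across columns 1-20: x p k k k k x p k k k k x p k k k k x p
WS row: flip the tiled sequence (start at column 20) and apply k<->p; o and x stay.
Row 8 as worked: k x p p p p k x p p p p k x p p p p k x
The 19th stitch worked is k.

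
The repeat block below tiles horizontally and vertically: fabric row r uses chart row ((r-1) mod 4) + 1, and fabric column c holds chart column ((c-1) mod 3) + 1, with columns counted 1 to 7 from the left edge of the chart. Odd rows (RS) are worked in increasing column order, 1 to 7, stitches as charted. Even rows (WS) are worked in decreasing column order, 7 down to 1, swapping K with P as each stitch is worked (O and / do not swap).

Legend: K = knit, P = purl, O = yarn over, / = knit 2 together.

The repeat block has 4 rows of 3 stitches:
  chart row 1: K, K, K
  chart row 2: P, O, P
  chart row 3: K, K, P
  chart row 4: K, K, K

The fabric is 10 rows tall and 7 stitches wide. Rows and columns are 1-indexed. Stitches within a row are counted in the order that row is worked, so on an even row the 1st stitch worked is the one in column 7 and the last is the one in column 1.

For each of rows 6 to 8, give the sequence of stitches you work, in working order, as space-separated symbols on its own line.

Row 6: chart row 2, WS - tiled (columns 1-7): P O P P O P P; work from column 7 back to 1 with K<->P swapped.
Row 7: chart row 3, RS - tile across columns 1-7 and work as-is.
Row 8: chart row 4, WS - tiled (columns 1-7): K K K K K K K; work from column 7 back to 1 with K<->P swapped.

Result:
K K O K K O K
K K P K K P K
P P P P P P P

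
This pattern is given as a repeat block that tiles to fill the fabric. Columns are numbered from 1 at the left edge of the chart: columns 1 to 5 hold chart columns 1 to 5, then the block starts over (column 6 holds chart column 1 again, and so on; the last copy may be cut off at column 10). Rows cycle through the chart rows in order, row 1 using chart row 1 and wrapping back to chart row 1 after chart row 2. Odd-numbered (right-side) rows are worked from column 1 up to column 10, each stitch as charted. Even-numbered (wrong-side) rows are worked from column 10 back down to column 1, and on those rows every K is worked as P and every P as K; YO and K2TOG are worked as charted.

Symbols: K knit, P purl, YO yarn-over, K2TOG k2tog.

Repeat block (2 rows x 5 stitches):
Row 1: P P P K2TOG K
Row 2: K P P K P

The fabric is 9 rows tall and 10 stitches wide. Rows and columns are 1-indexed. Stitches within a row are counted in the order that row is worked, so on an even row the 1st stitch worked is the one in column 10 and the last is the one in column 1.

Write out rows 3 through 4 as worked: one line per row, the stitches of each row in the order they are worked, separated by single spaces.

Row 3: chart row 1, RS - tile across columns 1-10 and work as-is.
Row 4: chart row 2, WS - tiled (columns 1-10): K P P K P K P P K P; work from column 10 back to 1 with K<->P swapped.

== ROWS AS WORKED ==
P P P K2TOG K P P P K2TOG K
K P K K P K P K K P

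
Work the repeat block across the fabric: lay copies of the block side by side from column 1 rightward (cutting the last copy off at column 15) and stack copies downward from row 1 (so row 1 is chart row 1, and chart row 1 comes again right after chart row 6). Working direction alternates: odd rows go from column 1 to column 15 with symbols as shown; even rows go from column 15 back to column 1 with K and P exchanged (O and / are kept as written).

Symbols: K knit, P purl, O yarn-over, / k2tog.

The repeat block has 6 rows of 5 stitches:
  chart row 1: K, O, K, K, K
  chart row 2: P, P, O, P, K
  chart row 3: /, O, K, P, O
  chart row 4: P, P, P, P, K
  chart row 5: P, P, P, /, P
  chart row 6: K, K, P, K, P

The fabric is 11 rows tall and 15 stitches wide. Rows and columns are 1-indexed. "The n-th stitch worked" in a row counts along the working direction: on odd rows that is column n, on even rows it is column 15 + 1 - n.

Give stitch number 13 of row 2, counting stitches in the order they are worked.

Stitch:
O

Derivation:
Row 2 uses chart row ((2-1) mod 6)+1 = 2. Row 2 is even, so WS.
Chart row 2 tiled across columns 1-15: P P O P K P P O P K P P O P K
WS row: flip the tiled sequence (start at column 15) and apply K<->P; O and / stay.
Row 2 as worked: P K O K K P K O K K P K O K K
The 13th stitch worked is O.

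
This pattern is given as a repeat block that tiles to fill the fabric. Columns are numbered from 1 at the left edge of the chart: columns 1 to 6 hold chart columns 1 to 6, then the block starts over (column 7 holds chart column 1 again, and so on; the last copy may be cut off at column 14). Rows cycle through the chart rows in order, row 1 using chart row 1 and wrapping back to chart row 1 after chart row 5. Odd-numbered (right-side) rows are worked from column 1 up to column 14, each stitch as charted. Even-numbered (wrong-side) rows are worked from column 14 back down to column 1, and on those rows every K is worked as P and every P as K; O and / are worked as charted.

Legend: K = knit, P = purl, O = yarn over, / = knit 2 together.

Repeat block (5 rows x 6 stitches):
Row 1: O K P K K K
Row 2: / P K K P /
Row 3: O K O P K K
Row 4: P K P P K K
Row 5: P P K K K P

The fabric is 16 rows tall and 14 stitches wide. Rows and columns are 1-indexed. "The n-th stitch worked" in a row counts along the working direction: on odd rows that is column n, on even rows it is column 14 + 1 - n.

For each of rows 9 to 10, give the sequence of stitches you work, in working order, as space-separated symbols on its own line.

Result:
P K P P K K P K P P K K P K
K K K P P P K K K P P P K K

Derivation:
Row 9: chart row 4, RS - tile across columns 1-14 and work as-is.
Row 10: chart row 5, WS - tiled (columns 1-14): P P K K K P P P K K K P P P; work from column 14 back to 1 with K<->P swapped.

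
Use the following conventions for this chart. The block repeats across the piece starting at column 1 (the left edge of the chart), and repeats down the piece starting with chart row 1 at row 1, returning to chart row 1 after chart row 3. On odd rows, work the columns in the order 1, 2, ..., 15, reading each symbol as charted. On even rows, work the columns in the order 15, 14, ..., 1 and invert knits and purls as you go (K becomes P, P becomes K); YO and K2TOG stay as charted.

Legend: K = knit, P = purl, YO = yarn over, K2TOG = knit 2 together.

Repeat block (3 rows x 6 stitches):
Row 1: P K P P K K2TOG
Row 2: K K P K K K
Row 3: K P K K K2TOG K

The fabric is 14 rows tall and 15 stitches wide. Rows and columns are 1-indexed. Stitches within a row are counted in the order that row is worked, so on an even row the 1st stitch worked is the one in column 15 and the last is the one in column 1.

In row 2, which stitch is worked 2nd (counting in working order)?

Row 2: (2-1) mod 3 = 1, so use chart row 2. Even row -> WS.
Chart row 2 tiled across columns 1-15: K K P K K K K K P K K K K K P
WS row: flip the tiled sequence (start at column 15) and apply K<->P; YO and K2TOG stay.
Row 2 as worked: K P P P P P K P P P P P K P P
The 2nd stitch worked is P.

Result:
P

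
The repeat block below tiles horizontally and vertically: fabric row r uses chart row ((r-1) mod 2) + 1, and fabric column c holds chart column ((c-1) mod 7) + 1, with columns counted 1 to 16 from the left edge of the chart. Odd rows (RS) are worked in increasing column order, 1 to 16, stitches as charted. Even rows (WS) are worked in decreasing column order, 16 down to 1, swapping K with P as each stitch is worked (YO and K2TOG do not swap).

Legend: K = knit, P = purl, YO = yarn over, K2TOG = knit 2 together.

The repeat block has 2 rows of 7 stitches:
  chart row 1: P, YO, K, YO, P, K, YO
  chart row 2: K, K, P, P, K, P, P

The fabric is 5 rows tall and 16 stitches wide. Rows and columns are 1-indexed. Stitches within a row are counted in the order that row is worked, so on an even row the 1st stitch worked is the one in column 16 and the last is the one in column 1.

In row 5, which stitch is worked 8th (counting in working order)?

Result:
P

Derivation:
Row 5: (5-1) mod 2 = 0, so use chart row 1. Odd row -> RS.
Chart row 1 tiled across columns 1-16: P YO K YO P K YO P YO K YO P K YO P YO
RS: work column 1 to column 16, symbols as charted — the tiled row is the row as worked.
Counting 8 along the worked row gives P.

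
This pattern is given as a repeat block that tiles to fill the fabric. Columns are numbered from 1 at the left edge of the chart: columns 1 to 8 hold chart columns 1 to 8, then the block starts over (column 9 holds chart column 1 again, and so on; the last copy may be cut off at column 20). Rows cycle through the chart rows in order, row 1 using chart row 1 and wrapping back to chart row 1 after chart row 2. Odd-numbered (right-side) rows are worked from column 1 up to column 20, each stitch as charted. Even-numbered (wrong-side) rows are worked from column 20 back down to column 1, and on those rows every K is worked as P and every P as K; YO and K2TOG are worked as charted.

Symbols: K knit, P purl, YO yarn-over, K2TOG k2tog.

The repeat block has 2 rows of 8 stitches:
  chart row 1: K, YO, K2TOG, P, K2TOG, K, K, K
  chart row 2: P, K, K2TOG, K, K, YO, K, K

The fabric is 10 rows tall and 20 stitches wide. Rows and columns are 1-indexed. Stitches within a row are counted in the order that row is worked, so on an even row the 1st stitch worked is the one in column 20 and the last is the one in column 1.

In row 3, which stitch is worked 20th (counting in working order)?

Row 3: (3-1) mod 2 = 0, so use chart row 1. Odd row -> RS.
Chart row 1 tiled across columns 1-20: K YO K2TOG P K2TOG K K K K YO K2TOG P K2TOG K K K K YO K2TOG P
Right side: take the tiled row as-is (worked left to right from column 1).
The 20th stitch worked is P.

Stitch:
P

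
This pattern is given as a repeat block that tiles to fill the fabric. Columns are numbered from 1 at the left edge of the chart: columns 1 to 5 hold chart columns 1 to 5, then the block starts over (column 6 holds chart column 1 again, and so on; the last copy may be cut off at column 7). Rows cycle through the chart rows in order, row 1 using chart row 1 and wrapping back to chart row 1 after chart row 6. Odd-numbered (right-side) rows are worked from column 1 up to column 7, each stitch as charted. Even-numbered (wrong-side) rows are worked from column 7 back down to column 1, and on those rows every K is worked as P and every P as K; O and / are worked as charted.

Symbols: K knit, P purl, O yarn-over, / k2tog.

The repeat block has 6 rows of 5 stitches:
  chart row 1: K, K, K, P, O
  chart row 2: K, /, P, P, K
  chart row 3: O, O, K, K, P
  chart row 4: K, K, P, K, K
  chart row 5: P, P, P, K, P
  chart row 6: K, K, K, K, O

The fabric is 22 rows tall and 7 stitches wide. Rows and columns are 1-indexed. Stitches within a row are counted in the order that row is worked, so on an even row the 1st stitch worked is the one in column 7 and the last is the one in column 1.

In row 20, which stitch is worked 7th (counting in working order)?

Row 20 uses chart row ((20-1) mod 6)+1 = 2. Row 20 is even, so WS.
Chart row 2 tiled across columns 1-7: K / P P K K /
WS row: flip the tiled sequence (start at column 7) and apply K<->P; O and / stay.
Row 20 as worked: / P P K K / P
Stitch 7 in working order -> P

== STITCH ==
P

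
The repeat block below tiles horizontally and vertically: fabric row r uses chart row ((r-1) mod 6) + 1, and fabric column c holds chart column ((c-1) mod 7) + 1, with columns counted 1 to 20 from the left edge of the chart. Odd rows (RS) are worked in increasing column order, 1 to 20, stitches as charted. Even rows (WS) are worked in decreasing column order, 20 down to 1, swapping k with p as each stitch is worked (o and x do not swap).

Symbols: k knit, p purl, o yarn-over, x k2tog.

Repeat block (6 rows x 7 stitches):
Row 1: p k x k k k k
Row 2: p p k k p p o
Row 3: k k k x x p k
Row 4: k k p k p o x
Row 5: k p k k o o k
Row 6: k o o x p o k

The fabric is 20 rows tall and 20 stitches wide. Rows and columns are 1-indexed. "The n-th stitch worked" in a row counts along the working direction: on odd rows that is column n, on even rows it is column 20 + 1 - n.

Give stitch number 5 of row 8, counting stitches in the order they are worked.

For row 8: chart row = ((8-1) mod 6) + 1 = 2; this is a WS (even) row.
Chart row 2 tiled across columns 1-20: p p k k p p o p p k k p p o p p k k p p
Wrong side: read the tiled row from column 20 down to 1 and exchange k with p (leave o, x).
Row 8 as worked: k k p p k k o k k p p k k o k k p p k k
Stitch 5 in working order -> k

== STITCH ==
k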